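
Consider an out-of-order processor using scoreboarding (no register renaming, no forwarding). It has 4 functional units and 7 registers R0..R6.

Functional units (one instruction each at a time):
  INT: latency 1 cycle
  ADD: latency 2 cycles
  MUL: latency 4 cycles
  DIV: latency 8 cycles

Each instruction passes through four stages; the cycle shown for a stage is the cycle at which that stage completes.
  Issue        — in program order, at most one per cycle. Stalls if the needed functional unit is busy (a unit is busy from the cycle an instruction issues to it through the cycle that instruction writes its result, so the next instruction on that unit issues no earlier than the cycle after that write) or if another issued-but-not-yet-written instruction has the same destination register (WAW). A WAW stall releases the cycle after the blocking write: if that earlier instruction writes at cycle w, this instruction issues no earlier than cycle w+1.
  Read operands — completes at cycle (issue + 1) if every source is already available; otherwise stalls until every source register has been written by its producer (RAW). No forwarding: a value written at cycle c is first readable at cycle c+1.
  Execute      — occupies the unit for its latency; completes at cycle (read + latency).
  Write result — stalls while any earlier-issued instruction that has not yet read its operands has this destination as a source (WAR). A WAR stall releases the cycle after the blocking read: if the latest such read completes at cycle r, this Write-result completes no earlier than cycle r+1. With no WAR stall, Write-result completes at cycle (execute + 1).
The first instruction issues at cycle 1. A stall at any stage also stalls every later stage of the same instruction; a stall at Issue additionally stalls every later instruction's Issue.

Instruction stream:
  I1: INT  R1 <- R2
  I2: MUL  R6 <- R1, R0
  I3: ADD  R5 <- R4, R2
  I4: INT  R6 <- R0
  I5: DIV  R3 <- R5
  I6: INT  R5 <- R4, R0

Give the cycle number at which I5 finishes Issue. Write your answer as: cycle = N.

cycle = 12

I1  is:1  ro:2  ex:3  wr:4
I2  is:2  ro:5  ex:9  wr:10  — RAW R1: wait I1 write@4
I3  is:3  ro:4  ex:6  wr:7
I4  is:11  ro:12  ex:13  wr:14  — WAW R6: wait I2 write@10
I5  is:12  ro:13  ex:21  wr:22
I6  is:15  ro:16  ex:17  wr:18  — struct: INT busy until I4 writes@14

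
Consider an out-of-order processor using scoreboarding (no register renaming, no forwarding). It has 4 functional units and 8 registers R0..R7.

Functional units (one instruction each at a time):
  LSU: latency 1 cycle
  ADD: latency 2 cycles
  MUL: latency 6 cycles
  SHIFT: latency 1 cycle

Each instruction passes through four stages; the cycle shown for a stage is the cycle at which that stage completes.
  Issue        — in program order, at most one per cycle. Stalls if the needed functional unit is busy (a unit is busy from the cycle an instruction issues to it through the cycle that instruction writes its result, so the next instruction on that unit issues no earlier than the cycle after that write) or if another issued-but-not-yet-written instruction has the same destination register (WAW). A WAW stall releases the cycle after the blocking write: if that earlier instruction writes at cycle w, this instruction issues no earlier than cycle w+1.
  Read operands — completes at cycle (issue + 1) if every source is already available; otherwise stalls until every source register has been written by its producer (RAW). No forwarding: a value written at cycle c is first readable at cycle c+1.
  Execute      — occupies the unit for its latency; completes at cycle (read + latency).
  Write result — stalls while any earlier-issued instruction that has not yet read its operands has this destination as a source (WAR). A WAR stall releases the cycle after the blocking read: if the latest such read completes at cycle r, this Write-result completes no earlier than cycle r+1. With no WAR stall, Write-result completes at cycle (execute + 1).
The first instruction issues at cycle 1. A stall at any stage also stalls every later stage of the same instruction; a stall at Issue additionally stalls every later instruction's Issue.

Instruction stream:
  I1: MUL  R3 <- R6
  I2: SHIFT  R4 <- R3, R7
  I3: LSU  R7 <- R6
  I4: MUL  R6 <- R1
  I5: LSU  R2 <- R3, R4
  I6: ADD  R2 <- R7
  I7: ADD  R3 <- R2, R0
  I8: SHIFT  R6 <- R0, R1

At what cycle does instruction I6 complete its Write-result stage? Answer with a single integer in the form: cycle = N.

[I1] 1/2/8/9
[I2] 2/10/11/12  (RAW R3: wait I1 write@9)
[I3] 3/4/5/11  (WAR R7: wait I2 read@10)
[I4] 10/11/17/18  (struct: MUL busy until I1 writes@9)
[I5] 12/13/14/15  (struct: LSU busy until I3 writes@11)
[I6] 16/17/19/20  (WAW R2: wait I5 write@15)
[I7] 21/22/24/25  (struct: ADD busy until I6 writes@20)
[I8] 22/23/24/25

cycle = 20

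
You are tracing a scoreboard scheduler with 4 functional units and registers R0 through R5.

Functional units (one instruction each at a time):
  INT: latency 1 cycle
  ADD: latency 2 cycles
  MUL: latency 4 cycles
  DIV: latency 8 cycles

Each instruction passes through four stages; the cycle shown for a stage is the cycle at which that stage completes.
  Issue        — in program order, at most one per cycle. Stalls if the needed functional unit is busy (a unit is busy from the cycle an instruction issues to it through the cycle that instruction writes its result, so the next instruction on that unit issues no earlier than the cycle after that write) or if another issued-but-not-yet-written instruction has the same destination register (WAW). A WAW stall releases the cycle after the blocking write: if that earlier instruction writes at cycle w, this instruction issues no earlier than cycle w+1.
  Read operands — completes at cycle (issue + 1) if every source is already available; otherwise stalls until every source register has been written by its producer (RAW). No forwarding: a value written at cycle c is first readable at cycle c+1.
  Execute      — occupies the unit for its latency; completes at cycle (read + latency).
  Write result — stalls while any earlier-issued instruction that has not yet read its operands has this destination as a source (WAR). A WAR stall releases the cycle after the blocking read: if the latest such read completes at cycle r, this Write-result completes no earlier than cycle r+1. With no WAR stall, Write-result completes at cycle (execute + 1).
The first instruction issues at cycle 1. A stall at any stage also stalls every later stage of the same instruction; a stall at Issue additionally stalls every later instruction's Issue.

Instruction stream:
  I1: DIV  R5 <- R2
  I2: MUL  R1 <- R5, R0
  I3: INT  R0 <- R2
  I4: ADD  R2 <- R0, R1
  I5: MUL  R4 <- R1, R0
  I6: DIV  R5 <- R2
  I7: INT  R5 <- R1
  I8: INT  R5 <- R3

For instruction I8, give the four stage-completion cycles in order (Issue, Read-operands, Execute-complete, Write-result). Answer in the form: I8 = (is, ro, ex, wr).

I8 = (36, 37, 38, 39)

[I1] 1/2/10/11
[I2] 2/12/16/17  (RAW R5: wait I1 write@11)
[I3] 3/4/5/13  (WAR R0: wait I2 read@12)
[I4] 4/18/20/21  (RAW R1: wait I2 write@17)
[I5] 18/19/23/24  (struct: MUL busy until I2 writes@17)
[I6] 19/22/30/31  (RAW R2: wait I4 write@21)
[I7] 32/33/34/35  (WAW R5: wait I6 write@31)
[I8] 36/37/38/39  (struct: INT busy until I7 writes@35)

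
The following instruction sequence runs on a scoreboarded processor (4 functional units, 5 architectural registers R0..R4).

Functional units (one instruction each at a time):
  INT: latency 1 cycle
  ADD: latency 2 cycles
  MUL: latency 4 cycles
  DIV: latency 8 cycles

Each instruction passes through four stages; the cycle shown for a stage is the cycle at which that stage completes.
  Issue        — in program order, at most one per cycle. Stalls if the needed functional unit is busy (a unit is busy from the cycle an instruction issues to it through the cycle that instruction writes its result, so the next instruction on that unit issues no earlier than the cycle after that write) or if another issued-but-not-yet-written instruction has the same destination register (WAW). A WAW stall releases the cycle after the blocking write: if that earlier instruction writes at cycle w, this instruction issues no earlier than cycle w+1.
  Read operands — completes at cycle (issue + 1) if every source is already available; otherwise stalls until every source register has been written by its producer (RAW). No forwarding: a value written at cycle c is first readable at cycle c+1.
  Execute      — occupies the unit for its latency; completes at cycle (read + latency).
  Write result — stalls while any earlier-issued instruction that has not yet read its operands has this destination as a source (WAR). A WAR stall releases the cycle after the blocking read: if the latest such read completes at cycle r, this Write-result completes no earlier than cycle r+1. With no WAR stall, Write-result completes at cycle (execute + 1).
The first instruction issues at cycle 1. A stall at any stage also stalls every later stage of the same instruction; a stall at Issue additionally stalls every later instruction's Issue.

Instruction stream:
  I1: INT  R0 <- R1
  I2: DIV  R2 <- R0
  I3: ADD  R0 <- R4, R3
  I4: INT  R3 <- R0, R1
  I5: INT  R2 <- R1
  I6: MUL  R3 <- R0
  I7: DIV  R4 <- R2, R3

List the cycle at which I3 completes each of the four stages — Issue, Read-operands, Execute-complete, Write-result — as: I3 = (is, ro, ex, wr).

1) issue 1, read 2, done 3, write 4
2) issue 2, read 5, done 13, write 14  <RAW R0: wait I1 write@4>
3) issue 5, read 6, done 8, write 9  <WAW R0: wait I1 write@4>
4) issue 6, read 10, done 11, write 12  <RAW R0: wait I3 write@9>
5) issue 15, read 16, done 17, write 18  <WAW R2: wait I2 write@14>
6) issue 16, read 17, done 21, write 22
7) issue 17, read 23, done 31, write 32  <RAW R3: wait I6 write@22>

I3 = (5, 6, 8, 9)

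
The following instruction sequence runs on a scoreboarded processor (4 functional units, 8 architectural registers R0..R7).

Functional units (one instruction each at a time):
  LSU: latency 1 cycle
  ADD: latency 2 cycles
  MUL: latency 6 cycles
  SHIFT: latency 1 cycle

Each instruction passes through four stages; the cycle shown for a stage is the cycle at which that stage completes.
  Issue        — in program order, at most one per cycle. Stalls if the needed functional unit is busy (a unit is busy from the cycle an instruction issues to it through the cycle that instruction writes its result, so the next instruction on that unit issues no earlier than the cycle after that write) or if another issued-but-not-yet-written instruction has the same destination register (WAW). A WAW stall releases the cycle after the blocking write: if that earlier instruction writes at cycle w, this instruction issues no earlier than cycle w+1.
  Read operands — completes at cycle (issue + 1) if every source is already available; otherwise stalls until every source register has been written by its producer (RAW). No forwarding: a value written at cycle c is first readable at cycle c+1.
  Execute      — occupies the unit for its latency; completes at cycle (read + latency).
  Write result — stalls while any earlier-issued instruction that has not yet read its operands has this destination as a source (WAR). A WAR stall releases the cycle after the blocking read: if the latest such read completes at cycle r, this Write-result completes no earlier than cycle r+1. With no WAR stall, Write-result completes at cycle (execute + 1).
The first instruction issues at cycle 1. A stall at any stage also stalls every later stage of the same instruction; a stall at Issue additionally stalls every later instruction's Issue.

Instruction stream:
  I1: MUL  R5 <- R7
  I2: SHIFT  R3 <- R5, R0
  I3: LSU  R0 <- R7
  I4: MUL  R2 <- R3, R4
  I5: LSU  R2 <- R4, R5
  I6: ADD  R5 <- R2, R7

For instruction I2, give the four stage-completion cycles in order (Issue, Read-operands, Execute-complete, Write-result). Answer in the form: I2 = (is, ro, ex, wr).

I2 = (2, 10, 11, 12)

t=1  issue I1 (MUL)
t=2  I1 read-ops, issue I2 (SHIFT)
t=3  issue I3 (LSU)
t=4  I3 read-ops
t=5  I3 finished on LSU
t=8  I1 finished on MUL
t=9  I1→R5
t=10  I2 read-ops, issue I4 (MUL)
t=11  I2 finished on SHIFT, I3→R0
t=12  I2→R3
t=13  I4 read-ops
t=19  I4 finished on MUL
t=20  I4→R2
t=21  issue I5 (LSU)
t=22  I5 read-ops, issue I6 (ADD)
t=23  I5 finished on LSU
t=24  I5→R2
t=25  I6 read-ops
t=27  I6 finished on ADD
t=28  I6→R5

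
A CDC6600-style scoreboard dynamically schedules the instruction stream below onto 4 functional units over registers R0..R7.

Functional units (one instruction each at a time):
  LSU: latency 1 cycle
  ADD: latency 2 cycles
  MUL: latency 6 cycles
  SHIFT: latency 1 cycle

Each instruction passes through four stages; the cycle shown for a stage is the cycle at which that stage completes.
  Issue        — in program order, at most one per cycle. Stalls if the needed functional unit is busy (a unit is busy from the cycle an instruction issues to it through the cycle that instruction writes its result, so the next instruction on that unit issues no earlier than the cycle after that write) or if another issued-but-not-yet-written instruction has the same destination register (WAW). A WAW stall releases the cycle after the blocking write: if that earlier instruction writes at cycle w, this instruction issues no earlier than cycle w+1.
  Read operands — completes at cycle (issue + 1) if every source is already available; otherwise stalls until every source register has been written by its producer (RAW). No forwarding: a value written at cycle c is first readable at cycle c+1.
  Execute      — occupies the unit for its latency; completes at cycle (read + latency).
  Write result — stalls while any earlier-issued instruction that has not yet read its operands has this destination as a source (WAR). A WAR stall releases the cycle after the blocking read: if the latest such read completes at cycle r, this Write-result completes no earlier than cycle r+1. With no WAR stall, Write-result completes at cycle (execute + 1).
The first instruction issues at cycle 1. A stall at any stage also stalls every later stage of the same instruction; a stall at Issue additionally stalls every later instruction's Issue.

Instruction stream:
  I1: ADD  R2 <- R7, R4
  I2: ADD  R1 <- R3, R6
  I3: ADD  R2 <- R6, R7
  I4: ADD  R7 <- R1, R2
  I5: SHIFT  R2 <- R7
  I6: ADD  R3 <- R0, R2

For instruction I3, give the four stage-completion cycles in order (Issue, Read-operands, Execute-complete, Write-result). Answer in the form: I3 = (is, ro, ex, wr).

I3 = (11, 12, 14, 15)

t=1  I1 issues→ADD
t=2  I1 reads
t=4  I1 exec-done
t=5  I1 writes R2
t=6  I2 issues→ADD
t=7  I2 reads
t=9  I2 exec-done
t=10  I2 writes R1
t=11  I3 issues→ADD
t=12  I3 reads
t=14  I3 exec-done
t=15  I3 writes R2
t=16  I4 issues→ADD
t=17  I4 reads | I5 issues→SHIFT
t=19  I4 exec-done
t=20  I4 writes R7
t=21  I5 reads | I6 issues→ADD
t=22  I5 exec-done
t=23  I5 writes R2
t=24  I6 reads
t=26  I6 exec-done
t=27  I6 writes R3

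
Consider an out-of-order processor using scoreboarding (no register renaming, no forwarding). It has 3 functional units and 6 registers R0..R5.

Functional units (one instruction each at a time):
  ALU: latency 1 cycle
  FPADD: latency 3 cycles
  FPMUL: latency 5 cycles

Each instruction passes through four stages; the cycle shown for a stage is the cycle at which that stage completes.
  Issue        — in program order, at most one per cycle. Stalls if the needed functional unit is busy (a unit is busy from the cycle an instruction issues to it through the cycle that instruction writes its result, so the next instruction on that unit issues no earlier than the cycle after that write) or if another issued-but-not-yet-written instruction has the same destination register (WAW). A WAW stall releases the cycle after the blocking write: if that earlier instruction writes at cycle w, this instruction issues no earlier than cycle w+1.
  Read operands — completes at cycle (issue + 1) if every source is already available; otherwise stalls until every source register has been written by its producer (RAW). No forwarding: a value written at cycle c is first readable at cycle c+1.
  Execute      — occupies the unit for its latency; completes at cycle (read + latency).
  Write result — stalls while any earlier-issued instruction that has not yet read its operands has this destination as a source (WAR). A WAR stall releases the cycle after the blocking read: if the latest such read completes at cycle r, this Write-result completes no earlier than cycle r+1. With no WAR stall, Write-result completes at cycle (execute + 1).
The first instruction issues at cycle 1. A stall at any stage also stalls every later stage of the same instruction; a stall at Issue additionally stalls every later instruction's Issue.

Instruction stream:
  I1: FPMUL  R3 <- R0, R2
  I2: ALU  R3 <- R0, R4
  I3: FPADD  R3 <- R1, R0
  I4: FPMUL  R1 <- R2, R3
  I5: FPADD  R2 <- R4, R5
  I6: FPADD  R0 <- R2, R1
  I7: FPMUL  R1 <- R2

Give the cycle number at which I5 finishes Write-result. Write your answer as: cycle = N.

cycle = 24

I1: IS=1 RO=2 EX=7 WR=8
I2: IS=9 RO=10 EX=11 WR=12  [WAW R3: wait I1 write@8]
I3: IS=13 RO=14 EX=17 WR=18  [WAW R3: wait I2 write@12]
I4: IS=14 RO=19 EX=24 WR=25  [RAW R3: wait I3 write@18]
I5: IS=19 RO=20 EX=23 WR=24  [struct: FPADD busy until I3 writes@18]
I6: IS=25 RO=26 EX=29 WR=30  [struct: FPADD busy until I5 writes@24]
I7: IS=26 RO=27 EX=32 WR=33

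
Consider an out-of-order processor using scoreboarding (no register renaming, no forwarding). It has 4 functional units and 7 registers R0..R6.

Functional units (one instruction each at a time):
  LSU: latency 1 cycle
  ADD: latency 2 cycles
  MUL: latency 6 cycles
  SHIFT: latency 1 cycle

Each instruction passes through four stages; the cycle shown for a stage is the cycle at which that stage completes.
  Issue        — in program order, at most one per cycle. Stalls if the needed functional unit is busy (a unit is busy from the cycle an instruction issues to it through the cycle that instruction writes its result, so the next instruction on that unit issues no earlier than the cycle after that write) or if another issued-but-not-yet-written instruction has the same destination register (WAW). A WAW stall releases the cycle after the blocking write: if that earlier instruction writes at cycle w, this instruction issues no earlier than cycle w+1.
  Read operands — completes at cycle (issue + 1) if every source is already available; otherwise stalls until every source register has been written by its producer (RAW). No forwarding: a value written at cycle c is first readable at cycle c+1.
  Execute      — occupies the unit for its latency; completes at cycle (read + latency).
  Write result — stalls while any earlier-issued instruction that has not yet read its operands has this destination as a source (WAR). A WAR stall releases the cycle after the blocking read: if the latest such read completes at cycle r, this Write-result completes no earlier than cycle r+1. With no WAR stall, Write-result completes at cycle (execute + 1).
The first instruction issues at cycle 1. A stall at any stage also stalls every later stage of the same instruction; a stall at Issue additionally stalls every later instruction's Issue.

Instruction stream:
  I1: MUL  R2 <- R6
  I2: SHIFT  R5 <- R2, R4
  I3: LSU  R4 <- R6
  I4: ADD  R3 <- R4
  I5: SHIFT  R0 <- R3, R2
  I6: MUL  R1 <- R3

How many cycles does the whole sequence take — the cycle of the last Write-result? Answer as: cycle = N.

cycle 1: I1 dispatched to MUL
cycle 2: I1 operands ready; I2 dispatched to SHIFT
cycle 3: I3 dispatched to LSU
cycle 4: I3 operands ready; I4 dispatched to ADD
cycle 5: I3 complete
cycle 8: I1 complete
cycle 9: R2←I1
cycle 10: I2 operands ready
cycle 11: I2 complete; R4←I3
cycle 12: R5←I2; I4 operands ready
cycle 13: I5 dispatched to SHIFT
cycle 14: I4 complete; I6 dispatched to MUL
cycle 15: R3←I4
cycle 16: I5 operands ready; I6 operands ready
cycle 17: I5 complete
cycle 18: R0←I5
cycle 22: I6 complete
cycle 23: R1←I6

cycle = 23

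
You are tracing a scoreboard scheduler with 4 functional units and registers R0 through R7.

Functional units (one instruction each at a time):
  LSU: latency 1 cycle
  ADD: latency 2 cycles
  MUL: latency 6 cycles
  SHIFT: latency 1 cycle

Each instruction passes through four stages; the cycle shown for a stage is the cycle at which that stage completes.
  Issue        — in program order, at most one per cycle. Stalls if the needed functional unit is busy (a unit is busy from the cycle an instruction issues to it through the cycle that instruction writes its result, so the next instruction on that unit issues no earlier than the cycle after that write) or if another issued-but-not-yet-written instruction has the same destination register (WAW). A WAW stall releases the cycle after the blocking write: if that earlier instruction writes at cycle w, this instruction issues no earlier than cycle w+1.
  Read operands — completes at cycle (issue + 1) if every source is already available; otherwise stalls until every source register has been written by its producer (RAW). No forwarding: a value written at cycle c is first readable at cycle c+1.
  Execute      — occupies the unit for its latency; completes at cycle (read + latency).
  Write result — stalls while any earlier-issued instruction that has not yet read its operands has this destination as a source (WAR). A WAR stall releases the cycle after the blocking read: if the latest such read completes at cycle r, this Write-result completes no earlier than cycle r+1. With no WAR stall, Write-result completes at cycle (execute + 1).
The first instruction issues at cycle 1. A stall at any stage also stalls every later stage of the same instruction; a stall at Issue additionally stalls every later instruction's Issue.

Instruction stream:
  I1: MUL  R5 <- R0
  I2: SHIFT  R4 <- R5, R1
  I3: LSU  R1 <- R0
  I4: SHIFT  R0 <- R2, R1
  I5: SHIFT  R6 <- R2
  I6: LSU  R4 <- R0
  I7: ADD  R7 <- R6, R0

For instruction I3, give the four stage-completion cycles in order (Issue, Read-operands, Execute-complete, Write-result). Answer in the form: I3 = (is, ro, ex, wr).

t=1  I1→MUL
t=2  I1 RO; I2→SHIFT
t=3  I3→LSU
t=4  I3 RO
t=5  I3 EX
t=8  I1 EX
t=9  I1 WR R5
t=10  I2 RO
t=11  I2 EX; I3 WR R1
t=12  I2 WR R4
t=13  I4→SHIFT
t=14  I4 RO
t=15  I4 EX
t=16  I4 WR R0
t=17  I5→SHIFT
t=18  I5 RO; I6→LSU
t=19  I5 EX; I6 RO; I7→ADD
t=20  I5 WR R6; I6 EX
t=21  I6 WR R4; I7 RO
t=23  I7 EX
t=24  I7 WR R7

I3 = (3, 4, 5, 11)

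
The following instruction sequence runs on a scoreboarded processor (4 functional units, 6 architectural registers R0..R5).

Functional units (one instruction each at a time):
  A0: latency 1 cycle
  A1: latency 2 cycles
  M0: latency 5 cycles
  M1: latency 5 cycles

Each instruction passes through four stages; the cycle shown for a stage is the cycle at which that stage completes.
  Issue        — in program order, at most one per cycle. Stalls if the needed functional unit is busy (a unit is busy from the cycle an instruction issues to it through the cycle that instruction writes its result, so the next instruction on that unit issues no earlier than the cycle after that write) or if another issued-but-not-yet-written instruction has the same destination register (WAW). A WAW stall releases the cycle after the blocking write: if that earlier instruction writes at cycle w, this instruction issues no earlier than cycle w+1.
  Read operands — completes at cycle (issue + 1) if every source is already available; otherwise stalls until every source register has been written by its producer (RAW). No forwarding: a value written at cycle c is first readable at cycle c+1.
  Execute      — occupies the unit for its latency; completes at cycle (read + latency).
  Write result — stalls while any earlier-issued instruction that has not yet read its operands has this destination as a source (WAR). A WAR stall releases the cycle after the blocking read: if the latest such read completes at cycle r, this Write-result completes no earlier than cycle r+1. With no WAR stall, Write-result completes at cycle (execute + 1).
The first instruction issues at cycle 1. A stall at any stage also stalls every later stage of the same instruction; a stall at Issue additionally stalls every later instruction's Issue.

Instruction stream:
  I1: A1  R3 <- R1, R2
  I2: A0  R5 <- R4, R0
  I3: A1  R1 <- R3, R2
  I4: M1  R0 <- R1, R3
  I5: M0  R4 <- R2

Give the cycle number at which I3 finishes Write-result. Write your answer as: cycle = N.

  I1 | 1 | 2 | 4 | 5
  I2 | 2 | 3 | 4 | 5
  I3 | 6 | 7 | 9 | 10   struct: A1 busy until I1 writes@5
  I4 | 7 | 11 | 16 | 17   RAW R1: wait I3 write@10
  I5 | 8 | 9 | 14 | 15

cycle = 10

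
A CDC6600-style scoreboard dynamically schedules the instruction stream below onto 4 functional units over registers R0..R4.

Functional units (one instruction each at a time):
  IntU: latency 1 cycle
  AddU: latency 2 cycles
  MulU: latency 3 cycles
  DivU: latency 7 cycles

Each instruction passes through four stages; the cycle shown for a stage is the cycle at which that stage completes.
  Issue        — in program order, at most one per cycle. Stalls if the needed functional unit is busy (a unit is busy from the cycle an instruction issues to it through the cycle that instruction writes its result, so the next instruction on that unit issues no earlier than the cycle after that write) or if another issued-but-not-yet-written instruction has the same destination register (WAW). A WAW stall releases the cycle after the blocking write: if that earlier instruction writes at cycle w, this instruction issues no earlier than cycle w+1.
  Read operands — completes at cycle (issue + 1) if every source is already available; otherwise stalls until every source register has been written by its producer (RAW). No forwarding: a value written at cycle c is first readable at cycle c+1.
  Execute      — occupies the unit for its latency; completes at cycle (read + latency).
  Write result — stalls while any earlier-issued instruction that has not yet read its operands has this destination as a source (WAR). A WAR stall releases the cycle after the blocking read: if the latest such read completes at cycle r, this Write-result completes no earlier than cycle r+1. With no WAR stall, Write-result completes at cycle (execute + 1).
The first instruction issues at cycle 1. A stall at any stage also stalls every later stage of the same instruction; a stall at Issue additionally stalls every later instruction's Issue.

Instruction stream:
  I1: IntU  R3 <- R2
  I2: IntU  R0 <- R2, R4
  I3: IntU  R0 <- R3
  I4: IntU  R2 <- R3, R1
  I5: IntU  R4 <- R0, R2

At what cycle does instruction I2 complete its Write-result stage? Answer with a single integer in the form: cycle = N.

  I1 | 1 | 2 | 3 | 4
  I2 | 5 | 6 | 7 | 8   struct: IntU busy until I1 writes@4
  I3 | 9 | 10 | 11 | 12   struct: IntU busy until I2 writes@8
  I4 | 13 | 14 | 15 | 16   struct: IntU busy until I3 writes@12
  I5 | 17 | 18 | 19 | 20   struct: IntU busy until I4 writes@16

cycle = 8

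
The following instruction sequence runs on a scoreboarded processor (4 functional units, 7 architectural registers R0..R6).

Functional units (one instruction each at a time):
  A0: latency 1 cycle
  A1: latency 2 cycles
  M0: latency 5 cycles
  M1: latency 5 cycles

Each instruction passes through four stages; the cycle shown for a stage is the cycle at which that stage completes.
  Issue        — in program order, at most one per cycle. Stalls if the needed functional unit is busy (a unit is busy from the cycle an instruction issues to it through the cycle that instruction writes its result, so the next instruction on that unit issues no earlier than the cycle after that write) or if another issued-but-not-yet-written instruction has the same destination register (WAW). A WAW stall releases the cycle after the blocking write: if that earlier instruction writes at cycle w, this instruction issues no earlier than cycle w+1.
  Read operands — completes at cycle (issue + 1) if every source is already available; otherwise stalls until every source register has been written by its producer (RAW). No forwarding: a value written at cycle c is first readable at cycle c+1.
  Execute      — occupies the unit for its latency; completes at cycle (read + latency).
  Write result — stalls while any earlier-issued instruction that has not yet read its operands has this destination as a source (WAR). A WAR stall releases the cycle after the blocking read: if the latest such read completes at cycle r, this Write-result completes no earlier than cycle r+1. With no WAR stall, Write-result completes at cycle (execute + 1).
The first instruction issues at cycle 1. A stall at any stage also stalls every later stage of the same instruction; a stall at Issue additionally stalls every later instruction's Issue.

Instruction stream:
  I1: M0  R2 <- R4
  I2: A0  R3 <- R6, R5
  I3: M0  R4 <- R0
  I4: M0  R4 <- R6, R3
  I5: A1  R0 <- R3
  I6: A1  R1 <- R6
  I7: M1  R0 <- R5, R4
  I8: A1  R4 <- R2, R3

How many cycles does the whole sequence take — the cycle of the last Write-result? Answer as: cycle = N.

1) issue 1, read 2, done 7, write 8
2) issue 2, read 3, done 4, write 5
3) issue 9, read 10, done 15, write 16  <struct: M0 busy until I1 writes@8>
4) issue 17, read 18, done 23, write 24  <struct: M0 busy until I3 writes@16>
5) issue 18, read 19, done 21, write 22
6) issue 23, read 24, done 26, write 27  <struct: A1 busy until I5 writes@22>
7) issue 24, read 25, done 30, write 31
8) issue 28, read 29, done 31, write 32  <struct: A1 busy until I6 writes@27>

cycle = 32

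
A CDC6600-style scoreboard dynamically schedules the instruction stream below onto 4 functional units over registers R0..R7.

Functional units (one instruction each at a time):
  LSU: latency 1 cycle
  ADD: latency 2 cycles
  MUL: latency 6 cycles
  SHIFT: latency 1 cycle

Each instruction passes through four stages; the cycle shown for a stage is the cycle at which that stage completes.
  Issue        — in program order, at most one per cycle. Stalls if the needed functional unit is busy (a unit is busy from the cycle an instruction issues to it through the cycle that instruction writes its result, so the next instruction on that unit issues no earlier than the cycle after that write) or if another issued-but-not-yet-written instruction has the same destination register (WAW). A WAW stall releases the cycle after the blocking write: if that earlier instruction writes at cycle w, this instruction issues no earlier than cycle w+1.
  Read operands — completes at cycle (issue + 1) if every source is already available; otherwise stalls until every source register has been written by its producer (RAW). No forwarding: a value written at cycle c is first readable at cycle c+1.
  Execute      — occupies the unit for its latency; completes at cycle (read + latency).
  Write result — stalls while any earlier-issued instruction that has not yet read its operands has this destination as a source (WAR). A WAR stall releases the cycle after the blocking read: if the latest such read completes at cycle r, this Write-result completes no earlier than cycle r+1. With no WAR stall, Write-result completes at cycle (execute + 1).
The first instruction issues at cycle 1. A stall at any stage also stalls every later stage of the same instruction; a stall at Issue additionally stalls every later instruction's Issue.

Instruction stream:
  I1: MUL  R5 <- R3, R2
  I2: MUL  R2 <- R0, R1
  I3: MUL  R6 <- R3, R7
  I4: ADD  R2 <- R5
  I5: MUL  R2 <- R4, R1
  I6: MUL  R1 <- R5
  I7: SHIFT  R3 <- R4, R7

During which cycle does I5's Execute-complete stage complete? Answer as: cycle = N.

[1] issue I1 (MUL)
[2] I1 read-ops
[8] I1 finished on MUL
[9] I1→R5
[10] issue I2 (MUL)
[11] I2 read-ops
[17] I2 finished on MUL
[18] I2→R2
[19] issue I3 (MUL)
[20] I3 read-ops; issue I4 (ADD)
[21] I4 read-ops
[23] I4 finished on ADD
[24] I4→R2
[26] I3 finished on MUL
[27] I3→R6
[28] issue I5 (MUL)
[29] I5 read-ops
[35] I5 finished on MUL
[36] I5→R2
[37] issue I6 (MUL)
[38] I6 read-ops; issue I7 (SHIFT)
[39] I7 read-ops
[40] I7 finished on SHIFT
[41] I7→R3
[44] I6 finished on MUL
[45] I6→R1

cycle = 35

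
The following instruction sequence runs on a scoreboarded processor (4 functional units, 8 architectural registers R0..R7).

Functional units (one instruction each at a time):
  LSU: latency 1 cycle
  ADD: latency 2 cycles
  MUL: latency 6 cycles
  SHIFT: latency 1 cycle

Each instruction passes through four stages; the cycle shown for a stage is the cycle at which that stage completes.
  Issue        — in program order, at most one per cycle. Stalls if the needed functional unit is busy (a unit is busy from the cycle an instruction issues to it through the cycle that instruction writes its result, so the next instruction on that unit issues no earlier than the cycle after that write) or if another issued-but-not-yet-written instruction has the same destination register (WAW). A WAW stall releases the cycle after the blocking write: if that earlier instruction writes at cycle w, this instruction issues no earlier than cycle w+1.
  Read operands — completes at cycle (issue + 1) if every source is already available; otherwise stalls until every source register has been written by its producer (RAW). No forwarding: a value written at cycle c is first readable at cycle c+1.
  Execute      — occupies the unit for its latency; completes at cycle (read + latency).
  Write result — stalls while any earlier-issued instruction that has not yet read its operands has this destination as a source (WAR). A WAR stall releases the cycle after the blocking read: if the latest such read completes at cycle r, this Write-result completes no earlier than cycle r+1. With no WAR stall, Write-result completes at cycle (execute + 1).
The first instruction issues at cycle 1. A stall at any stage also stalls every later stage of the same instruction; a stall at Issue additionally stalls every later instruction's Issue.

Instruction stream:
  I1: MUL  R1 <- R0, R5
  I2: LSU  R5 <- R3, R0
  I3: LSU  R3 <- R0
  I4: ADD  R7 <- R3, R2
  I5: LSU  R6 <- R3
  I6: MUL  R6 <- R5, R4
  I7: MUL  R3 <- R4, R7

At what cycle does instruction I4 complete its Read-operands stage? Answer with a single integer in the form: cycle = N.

I1  is:1  ro:2  ex:8  wr:9
I2  is:2  ro:3  ex:4  wr:5
I3  is:6  ro:7  ex:8  wr:9  — struct: LSU busy until I2 writes@5
I4  is:7  ro:10  ex:12  wr:13  — RAW R3: wait I3 write@9
I5  is:10  ro:11  ex:12  wr:13  — struct: LSU busy until I3 writes@9
I6  is:14  ro:15  ex:21  wr:22  — WAW R6: wait I5 write@13
I7  is:23  ro:24  ex:30  wr:31  — struct: MUL busy until I6 writes@22

cycle = 10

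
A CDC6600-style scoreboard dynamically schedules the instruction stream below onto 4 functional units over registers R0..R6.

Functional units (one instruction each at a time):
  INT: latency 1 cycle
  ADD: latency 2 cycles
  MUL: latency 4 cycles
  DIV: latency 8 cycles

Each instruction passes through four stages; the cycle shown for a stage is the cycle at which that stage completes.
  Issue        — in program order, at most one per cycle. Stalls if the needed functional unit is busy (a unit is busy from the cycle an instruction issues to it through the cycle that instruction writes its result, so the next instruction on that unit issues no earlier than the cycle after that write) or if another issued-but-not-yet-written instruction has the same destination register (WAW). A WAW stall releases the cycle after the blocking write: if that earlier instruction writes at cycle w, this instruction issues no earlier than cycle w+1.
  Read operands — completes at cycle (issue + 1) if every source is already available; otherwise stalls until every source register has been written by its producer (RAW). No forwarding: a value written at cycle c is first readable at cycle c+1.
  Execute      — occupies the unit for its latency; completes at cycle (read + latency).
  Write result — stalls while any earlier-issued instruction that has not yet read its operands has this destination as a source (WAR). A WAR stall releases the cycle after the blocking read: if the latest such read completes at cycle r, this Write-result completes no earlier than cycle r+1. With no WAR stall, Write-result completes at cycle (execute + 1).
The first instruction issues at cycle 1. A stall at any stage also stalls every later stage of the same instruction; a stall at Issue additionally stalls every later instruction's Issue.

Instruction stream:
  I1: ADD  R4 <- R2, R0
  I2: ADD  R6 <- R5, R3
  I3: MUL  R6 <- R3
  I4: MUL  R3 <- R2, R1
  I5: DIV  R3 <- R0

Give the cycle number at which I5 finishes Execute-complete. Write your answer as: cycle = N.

t=1  I1→ADD
t=2  I1 RO
t=4  I1 EX
t=5  I1 WR R4
t=6  I2→ADD
t=7  I2 RO
t=9  I2 EX
t=10  I2 WR R6
t=11  I3→MUL
t=12  I3 RO
t=16  I3 EX
t=17  I3 WR R6
t=18  I4→MUL
t=19  I4 RO
t=23  I4 EX
t=24  I4 WR R3
t=25  I5→DIV
t=26  I5 RO
t=34  I5 EX
t=35  I5 WR R3

cycle = 34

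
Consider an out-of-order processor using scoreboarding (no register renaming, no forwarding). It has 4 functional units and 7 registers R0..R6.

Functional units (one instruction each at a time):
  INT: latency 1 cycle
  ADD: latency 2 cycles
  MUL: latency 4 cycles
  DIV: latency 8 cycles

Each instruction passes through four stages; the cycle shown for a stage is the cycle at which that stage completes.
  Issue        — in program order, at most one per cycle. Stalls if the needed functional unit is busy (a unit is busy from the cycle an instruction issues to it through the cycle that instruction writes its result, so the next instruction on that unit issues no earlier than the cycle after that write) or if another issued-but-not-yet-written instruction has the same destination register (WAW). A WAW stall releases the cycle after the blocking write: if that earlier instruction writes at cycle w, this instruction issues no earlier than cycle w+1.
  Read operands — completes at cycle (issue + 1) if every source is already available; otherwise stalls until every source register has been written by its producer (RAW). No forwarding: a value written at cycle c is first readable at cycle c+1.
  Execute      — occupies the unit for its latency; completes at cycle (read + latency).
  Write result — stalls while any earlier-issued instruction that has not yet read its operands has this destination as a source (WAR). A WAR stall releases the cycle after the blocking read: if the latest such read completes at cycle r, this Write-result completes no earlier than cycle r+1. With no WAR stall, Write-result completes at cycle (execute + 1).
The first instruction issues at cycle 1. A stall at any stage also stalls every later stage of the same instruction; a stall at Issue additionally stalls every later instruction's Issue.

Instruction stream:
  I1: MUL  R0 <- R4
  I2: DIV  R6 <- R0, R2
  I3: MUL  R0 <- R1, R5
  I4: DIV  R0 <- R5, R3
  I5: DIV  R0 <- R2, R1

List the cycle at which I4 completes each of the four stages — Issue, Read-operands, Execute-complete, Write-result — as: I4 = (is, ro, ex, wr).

I4 = (18, 19, 27, 28)

I1: IS=1 RO=2 EX=6 WR=7
I2: IS=2 RO=8 EX=16 WR=17  [RAW R0: wait I1 write@7]
I3: IS=8 RO=9 EX=13 WR=14  [struct: MUL busy until I1 writes@7]
I4: IS=18 RO=19 EX=27 WR=28  [struct: DIV busy until I2 writes@17]
I5: IS=29 RO=30 EX=38 WR=39  [struct: DIV busy until I4 writes@28]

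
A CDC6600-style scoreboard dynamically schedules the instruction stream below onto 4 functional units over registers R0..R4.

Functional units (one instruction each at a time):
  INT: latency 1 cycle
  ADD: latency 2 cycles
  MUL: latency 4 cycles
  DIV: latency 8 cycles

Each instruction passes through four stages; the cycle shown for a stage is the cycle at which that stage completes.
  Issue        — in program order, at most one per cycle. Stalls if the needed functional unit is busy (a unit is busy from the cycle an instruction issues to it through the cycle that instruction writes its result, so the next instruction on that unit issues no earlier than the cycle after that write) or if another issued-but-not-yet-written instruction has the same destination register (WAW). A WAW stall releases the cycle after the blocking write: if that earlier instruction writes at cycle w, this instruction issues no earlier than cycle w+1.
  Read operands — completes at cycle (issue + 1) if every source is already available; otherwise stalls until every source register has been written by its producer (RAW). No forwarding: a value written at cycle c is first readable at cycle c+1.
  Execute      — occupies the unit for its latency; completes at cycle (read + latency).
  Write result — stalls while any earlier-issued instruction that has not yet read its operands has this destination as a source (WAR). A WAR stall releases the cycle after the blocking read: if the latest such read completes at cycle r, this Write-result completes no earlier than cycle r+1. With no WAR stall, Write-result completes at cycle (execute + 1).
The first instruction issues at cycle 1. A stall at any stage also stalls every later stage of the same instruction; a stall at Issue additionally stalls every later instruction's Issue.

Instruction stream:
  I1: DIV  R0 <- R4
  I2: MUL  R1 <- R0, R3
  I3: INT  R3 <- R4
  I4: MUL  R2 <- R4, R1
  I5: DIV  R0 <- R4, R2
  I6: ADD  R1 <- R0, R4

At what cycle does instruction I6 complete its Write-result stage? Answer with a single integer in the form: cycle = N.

cycle = 38

t=1  I1 dispatched to DIV
t=2  I1 operands ready, I2 dispatched to MUL
t=3  I3 dispatched to INT
t=4  I3 operands ready
t=5  I3 complete
t=10  I1 complete
t=11  R0←I1
t=12  I2 operands ready
t=13  R3←I3
t=16  I2 complete
t=17  R1←I2
t=18  I4 dispatched to MUL
t=19  I4 operands ready, I5 dispatched to DIV
t=20  I6 dispatched to ADD
t=23  I4 complete
t=24  R2←I4
t=25  I5 operands ready
t=33  I5 complete
t=34  R0←I5
t=35  I6 operands ready
t=37  I6 complete
t=38  R1←I6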